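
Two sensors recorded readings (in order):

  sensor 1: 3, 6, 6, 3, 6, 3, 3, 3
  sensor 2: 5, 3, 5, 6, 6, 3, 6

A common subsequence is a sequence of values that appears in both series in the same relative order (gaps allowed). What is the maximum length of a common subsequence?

5

Pick 3 [1,2]; then 6 [2,4]; then 6 [3,5]; then 3 [4,6]; then 6 [5,7]; all 5 values appear in both, in order, and the DP table's final entry dp[8][7] is also 5, so no common subsequence is longer.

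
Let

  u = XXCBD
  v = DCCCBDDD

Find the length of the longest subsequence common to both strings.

3

One common subsequence of length 3: C at u[3]=v[4], B at u[4]=v[5], D at u[5]=v[8]. Since dp[5][8] = 3, nothing longer is possible.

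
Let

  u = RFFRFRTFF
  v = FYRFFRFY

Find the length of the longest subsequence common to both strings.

5

Let dp[i][j] be the LCS length of the first i characters of u and the first j characters of v. dp[i][j] = dp[i-1][j-1]+1 when the i-th and j-th characters match, else max(dp[i-1][j], dp[i][j-1]).
    ·  F  Y  R  F  F  R  F  Y
 ·  0  0  0  0  0  0  0  0  0
 R  0  0  0  1  1  1  1  1  1
 F  0  1  1  1  2  2  2  2  2
 F  0  1  1  1  2  3  3  3  3
 R  0  1  1  2  2  3  4  4  4
 F  0  1  1  2  3  3  4  5  5
 R  0  1  1  2  3  3  4  5  5
 T  0  1  1  2  3  3  4  5  5
 F  0  1  1  2  3  4  4  5  5
 F  0  1  1  2  3  4  4  5  5
dp[9][8] = 5. One LCS (by backtracking along matches): RFFRF.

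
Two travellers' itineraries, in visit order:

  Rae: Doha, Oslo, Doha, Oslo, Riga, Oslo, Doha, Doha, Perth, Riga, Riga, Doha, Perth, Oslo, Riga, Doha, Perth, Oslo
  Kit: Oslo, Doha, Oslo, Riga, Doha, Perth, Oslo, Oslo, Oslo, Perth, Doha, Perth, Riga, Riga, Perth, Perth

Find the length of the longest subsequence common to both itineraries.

11

One common subsequence of length 11: Doha (Rae #1, Kit #2); then Oslo (Rae #2, Kit #3); then Doha (Rae #3, Kit #5); then Oslo (Rae #4, Kit #8); then Oslo (Rae #6, Kit #9); then Doha (Rae #8, Kit #11); then Perth (Rae #9, Kit #12); then Riga (Rae #10, Kit #13); then Riga (Rae #11, Kit #14); then Perth (Rae #13, Kit #15); then Perth (Rae #17, Kit #16). The LCS DP gives dp[18][16] = 11, so this is optimal.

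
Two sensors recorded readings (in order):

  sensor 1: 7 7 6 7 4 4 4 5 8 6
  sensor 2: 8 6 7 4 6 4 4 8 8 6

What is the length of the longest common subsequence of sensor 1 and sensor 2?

Let dp[i][j] be the LCS length of the first i values of sensor 1 and the first j values of sensor 2. dp[i][j] = dp[i-1][j-1]+1 when the i-th and j-th values match, else max(dp[i-1][j], dp[i][j-1]).
    ·  8  6  7  4  6  4  4  8  8  6
 ·  0  0  0  0  0  0  0  0  0  0  0
 7  0  0  0  1  1  1  1  1  1  1  1
 7  0  0  0  1  1  1  1  1  1  1  1
 6  0  0  1  1  1  2  2  2  2  2  2
 7  0  0  1  2  2  2  2  2  2  2  2
 4  0  0  1  2  3  3  3  3  3  3  3
 4  0  0  1  2  3  3  4  4  4  4  4
 4  0  0  1  2  3  3  4  5  5  5  5
 5  0  0  1  2  3  3  4  5  5  5  5
 8  0  1  1  2  3  3  4  5  6  6  6
 6  0  1  2  2  3  4  4  5  6  6  7
dp[10][10] = 7. One LCS (by backtracking along matches): 6, 7, 4, 4, 4, 8, 6.

7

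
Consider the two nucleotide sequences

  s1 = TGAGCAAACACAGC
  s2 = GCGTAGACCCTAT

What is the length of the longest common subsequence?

One common subsequence of length 7: T (s1 #1, s2 #4) → G (s1 #2, s2 #6) → A (s1 #3, s2 #7) → C (s1 #5, s2 #8) → C (s1 #9, s2 #9) → C (s1 #11, s2 #10) → A (s1 #12, s2 #12). The LCS DP gives dp[14][13] = 7, so this is optimal.

7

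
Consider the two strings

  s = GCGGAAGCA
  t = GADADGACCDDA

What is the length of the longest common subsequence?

6

Let dp[i][j] be the LCS length of the first i characters of s and the first j characters of t. dp[i][j] = dp[i-1][j-1]+1 when the i-th and j-th characters match, else max(dp[i-1][j], dp[i][j-1]).
    ·  G  A  D  A  D  G  A  C  C  D  D  A
 ·  0  0  0  0  0  0  0  0  0  0  0  0  0
 G  0  1  1  1  1  1  1  1  1  1  1  1  1
 C  0  1  1  1  1  1  1  1  2  2  2  2  2
 G  0  1  1  1  1  1  2  2  2  2  2  2  2
 G  0  1  1  1  1  1  2  2  2  2  2  2  2
 A  0  1  2  2  2  2  2  3  3  3  3  3  3
 A  0  1  2  2  3  3  3  3  3  3  3  3  4
 G  0  1  2  2  3  3  4  4  4  4  4  4  4
 C  0  1  2  2  3  3  4  4  5  5  5  5  5
 A  0  1  2  2  3  3  4  5  5  5  5  5  6
dp[9][12] = 6. One LCS (by backtracking along matches): GAAGCA.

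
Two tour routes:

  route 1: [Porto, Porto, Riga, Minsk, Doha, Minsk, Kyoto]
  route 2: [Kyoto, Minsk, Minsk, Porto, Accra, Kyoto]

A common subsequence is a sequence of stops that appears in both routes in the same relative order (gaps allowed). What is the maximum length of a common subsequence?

One common subsequence of length 3: Minsk at route 1[4]=route 2[2], then Minsk at route 1[6]=route 2[3], then Kyoto at route 1[7]=route 2[6]. Since dp[7][6] = 3, nothing longer is possible.

3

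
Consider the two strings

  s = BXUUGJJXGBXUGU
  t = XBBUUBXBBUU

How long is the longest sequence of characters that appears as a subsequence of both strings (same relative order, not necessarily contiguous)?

7

One common subsequence of length 7: B at s[1]=t[3]; then U at s[3]=t[4]; then U at s[4]=t[5]; then X at s[8]=t[7]; then B at s[10]=t[9]; then U at s[12]=t[10]; then U at s[14]=t[11]. Since dp[14][11] = 7, nothing longer is possible.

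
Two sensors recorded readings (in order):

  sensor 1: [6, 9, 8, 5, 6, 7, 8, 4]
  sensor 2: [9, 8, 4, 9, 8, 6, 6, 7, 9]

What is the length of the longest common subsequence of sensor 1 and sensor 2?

4

Pick 9 at sensor 1[2]=sensor 2[4]; then 8 at sensor 1[3]=sensor 2[5]; then 6 at sensor 1[5]=sensor 2[7]; then 7 at sensor 1[6]=sensor 2[8]; all 4 values appear in both, in order. The LCS DP gives dp[8][9] = 4, so this is optimal.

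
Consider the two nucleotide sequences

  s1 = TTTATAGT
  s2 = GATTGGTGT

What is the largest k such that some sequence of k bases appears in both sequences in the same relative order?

5

One common subsequence of length 5: T (s1 #1, s2 #3), then T (s1 #2, s2 #4), then T (s1 #5, s2 #7), then G (s1 #7, s2 #8), then T (s1 #8, s2 #9). dp[8][9] = 5 confirms this is the maximum.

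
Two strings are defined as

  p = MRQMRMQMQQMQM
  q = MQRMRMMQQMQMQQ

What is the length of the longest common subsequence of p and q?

11

Match M [1,1] → R [2,3] → M [4,4] → R [5,5] → M [6,6] → M [8,7] → Q [9,8] → Q [10,9] → M [11,10] → Q [12,11] → M [13,12] — 11 characters in the same relative order in both. The LCS DP gives dp[13][14] = 11, so this is optimal.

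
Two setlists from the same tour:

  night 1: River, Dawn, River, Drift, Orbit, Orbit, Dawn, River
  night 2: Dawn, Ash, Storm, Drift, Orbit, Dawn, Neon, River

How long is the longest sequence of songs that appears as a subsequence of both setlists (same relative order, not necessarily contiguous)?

5

Taking Dawn at night 1[2]=night 2[1] → Drift at night 1[4]=night 2[4] → Orbit at night 1[6]=night 2[5] → Dawn at night 1[7]=night 2[6] → River at night 1[8]=night 2[8] gives a common subsequence of length 5. dp[8][8] = 5 confirms this is the maximum.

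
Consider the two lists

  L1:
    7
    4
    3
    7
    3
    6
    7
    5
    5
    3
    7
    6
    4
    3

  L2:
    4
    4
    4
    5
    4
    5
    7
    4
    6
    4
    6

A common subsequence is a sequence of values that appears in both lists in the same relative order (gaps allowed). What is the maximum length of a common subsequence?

Match 4 [2,3], 5 [8,4], 5 [9,6], 7 [11,7], 6 [12,9], 4 [13,10] — 6 values in the same relative order in both. dp[14][11] = 6 confirms this is the maximum.

6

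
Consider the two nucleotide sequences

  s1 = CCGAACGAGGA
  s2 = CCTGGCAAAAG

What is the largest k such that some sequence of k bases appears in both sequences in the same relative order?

Taking C at s1[1]=s2[1] → C at s1[2]=s2[2] → G at s1[3]=s2[5] → A at s1[4]=s2[8] → A at s1[5]=s2[9] → A at s1[8]=s2[10] → G at s1[10]=s2[11] gives a common subsequence of length 7. Since dp[11][11] = 7, nothing longer is possible.

7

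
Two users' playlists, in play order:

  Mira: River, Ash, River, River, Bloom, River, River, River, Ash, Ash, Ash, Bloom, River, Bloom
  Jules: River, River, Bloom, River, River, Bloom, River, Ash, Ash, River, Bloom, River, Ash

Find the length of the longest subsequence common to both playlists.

Match River at Mira[3]=Jules[1] → River at Mira[4]=Jules[2] → Bloom at Mira[5]=Jules[3] → River at Mira[6]=Jules[4] → River at Mira[7]=Jules[5] → River at Mira[8]=Jules[7] → Ash at Mira[9]=Jules[8] → Ash at Mira[10]=Jules[9] → Bloom at Mira[12]=Jules[11] → River at Mira[13]=Jules[12] — 10 songs in the same relative order in both. The LCS DP gives dp[14][13] = 10, so this is optimal.

10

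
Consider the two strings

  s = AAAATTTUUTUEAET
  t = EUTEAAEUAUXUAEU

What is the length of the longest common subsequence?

One common subsequence of length 7: A (s #1, t #5) → A (s #2, t #6) → A (s #4, t #9) → U (s #8, t #10) → U (s #11, t #12) → A (s #13, t #13) → E (s #14, t #14). dp[15][15] = 7 confirms this is the maximum.

7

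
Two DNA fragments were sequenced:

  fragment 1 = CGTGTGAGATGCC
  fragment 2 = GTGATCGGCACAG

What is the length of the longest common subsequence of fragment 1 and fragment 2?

8

One common subsequence of length 8: G (fragment 1 #2, fragment 2 #1) → T (fragment 1 #3, fragment 2 #2) → G (fragment 1 #4, fragment 2 #3) → T (fragment 1 #5, fragment 2 #5) → G (fragment 1 #6, fragment 2 #8) → A (fragment 1 #7, fragment 2 #10) → A (fragment 1 #9, fragment 2 #12) → G (fragment 1 #11, fragment 2 #13), and the DP table's final entry dp[13][13] is also 8, so no common subsequence is longer.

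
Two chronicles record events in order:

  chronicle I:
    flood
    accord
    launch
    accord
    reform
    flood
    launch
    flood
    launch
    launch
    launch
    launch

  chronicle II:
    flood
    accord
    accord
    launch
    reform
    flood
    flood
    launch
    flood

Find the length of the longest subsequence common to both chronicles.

Taking flood at chronicle I[1]=chronicle II[1], then accord at chronicle I[2]=chronicle II[3], then launch at chronicle I[3]=chronicle II[4], then reform at chronicle I[5]=chronicle II[5], then flood at chronicle I[6]=chronicle II[7], then launch at chronicle I[7]=chronicle II[8], then flood at chronicle I[8]=chronicle II[9] gives a common subsequence of length 7, and the DP table's final entry dp[12][9] is also 7, so no common subsequence is longer.

7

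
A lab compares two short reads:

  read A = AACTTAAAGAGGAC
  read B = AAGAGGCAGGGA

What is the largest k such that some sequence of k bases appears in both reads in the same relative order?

8

One common subsequence of length 8: A [1,2], then A [2,4], then C [3,7], then A [8,8], then G [9,9], then G [11,10], then G [12,11], then A [13,12]. dp[14][12] = 8 confirms this is the maximum.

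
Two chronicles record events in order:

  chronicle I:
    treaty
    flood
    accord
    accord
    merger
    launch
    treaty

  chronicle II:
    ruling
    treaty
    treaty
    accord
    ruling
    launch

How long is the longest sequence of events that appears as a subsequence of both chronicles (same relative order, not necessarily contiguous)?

One common subsequence of length 3: treaty at chronicle I[1]=chronicle II[3], accord at chronicle I[3]=chronicle II[4], launch at chronicle I[6]=chronicle II[6]. dp[7][6] = 3 confirms this is the maximum.

3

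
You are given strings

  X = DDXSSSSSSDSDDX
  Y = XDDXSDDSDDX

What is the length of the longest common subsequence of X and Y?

9

Match D [1,2], then D [2,3], then X [3,4], then S [4,5], then D [10,7], then S [11,8], then D [12,9], then D [13,10], then X [14,11] — 9 characters in the same relative order in both. Since dp[14][11] = 9, nothing longer is possible.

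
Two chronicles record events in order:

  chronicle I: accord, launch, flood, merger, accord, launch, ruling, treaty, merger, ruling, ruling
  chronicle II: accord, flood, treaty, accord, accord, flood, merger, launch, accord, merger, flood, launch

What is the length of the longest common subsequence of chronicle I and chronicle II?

5

Taking accord [1,5] → flood [3,6] → merger [4,7] → accord [5,9] → launch [6,12] gives a common subsequence of length 5, and the DP table's final entry dp[11][12] is also 5, so no common subsequence is longer.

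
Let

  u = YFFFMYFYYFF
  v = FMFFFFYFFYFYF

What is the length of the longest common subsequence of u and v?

One common subsequence of length 8: F [2,4], then F [3,5], then F [4,6], then Y [6,7], then F [7,9], then Y [8,10], then Y [9,12], then F [11,13]. Since dp[11][13] = 8, nothing longer is possible.

8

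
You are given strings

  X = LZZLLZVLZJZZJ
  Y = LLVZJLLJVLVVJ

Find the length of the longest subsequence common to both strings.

Match L (X #1, Y #2), Z (X #2, Y #4), L (X #4, Y #6), L (X #5, Y #7), V (X #7, Y #9), L (X #8, Y #10), J (X #13, Y #13) — 7 characters in the same relative order in both. Since dp[13][13] = 7, nothing longer is possible.

7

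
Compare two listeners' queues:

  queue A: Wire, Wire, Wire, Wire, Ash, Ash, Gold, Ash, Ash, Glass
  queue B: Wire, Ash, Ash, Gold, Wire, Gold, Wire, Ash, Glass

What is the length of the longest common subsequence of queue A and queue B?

6

One common subsequence of length 6: Wire [4,1]; then Ash [5,2]; then Ash [6,3]; then Gold [7,6]; then Ash [9,8]; then Glass [10,9]. Since dp[10][9] = 6, nothing longer is possible.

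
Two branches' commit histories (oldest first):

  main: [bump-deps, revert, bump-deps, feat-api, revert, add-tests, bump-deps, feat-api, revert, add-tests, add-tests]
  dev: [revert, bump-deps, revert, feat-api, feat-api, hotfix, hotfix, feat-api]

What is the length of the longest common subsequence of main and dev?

4

Taking bump-deps at main[1]=dev[2] → revert at main[2]=dev[3] → feat-api at main[4]=dev[5] → feat-api at main[8]=dev[8] gives a common subsequence of length 4. dp[11][8] = 4 confirms this is the maximum.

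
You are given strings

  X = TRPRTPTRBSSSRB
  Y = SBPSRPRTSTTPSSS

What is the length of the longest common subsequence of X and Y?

Pick R (X #2, Y #5), then P (X #3, Y #6), then R (X #4, Y #7), then T (X #5, Y #11), then P (X #6, Y #12), then S (X #10, Y #13), then S (X #11, Y #14), then S (X #12, Y #15); all 8 characters appear in both, in order, and the DP table's final entry dp[14][15] is also 8, so no common subsequence is longer.

8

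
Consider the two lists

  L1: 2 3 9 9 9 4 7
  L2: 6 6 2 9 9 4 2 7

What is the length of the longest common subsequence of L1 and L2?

Let dp[i][j] be the LCS length of the first i values of L1 and the first j values of L2. dp[i][j] = dp[i-1][j-1]+1 when the i-th and j-th values match, else max(dp[i-1][j], dp[i][j-1]).
    ·  6  6  2  9  9  4  2  7
 ·  0  0  0  0  0  0  0  0  0
 2  0  0  0  1  1  1  1  1  1
 3  0  0  0  1  1  1  1  1  1
 9  0  0  0  1  2  2  2  2  2
 9  0  0  0  1  2  3  3  3  3
 9  0  0  0  1  2  3  3  3  3
 4  0  0  0  1  2  3  4  4  4
 7  0  0  0  1  2  3  4  4  5
dp[7][8] = 5. One LCS (by backtracking along matches): 2, 9, 9, 4, 7.

5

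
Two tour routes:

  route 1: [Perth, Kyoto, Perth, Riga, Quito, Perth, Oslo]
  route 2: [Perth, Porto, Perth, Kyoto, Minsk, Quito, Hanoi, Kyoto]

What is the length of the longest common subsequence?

Taking Perth at route 1[1]=route 2[3], Kyoto at route 1[2]=route 2[4], Quito at route 1[5]=route 2[6] gives a common subsequence of length 3. The LCS DP gives dp[7][8] = 3, so this is optimal.

3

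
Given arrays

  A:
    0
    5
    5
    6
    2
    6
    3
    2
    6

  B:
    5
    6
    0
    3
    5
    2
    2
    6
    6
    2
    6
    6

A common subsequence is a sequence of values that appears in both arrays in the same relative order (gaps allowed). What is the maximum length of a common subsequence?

Pick 0 at A[1]=B[3], 5 at A[2]=B[5], 6 at A[4]=B[9], 2 at A[5]=B[10], 6 at A[6]=B[11], 6 at A[9]=B[12]; all 6 values appear in both, in order. dp[9][12] = 6 confirms this is the maximum.

6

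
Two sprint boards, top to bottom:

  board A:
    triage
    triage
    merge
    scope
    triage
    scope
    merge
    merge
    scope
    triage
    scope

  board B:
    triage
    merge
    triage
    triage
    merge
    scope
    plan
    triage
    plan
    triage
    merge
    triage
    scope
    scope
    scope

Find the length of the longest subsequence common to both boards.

One common subsequence of length 8: triage at board A[1]=board B[3], triage at board A[2]=board B[4], merge at board A[3]=board B[5], scope at board A[4]=board B[6], triage at board A[5]=board B[12], scope at board A[6]=board B[13], scope at board A[9]=board B[14], scope at board A[11]=board B[15]. Since dp[11][15] = 8, nothing longer is possible.

8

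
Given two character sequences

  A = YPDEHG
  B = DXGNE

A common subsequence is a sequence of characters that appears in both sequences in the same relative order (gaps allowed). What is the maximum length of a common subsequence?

Let dp[i][j] be the LCS length of the first i characters of A and the first j characters of B. dp[i][j] = dp[i-1][j-1]+1 when the i-th and j-th characters match, else max(dp[i-1][j], dp[i][j-1]).
    ·  D  X  G  N  E
 ·  0  0  0  0  0  0
 Y  0  0  0  0  0  0
 P  0  0  0  0  0  0
 D  0  1  1  1  1  1
 E  0  1  1  1  1  2
 H  0  1  1  1  1  2
 G  0  1  1  2  2  2
dp[6][5] = 2. One LCS (by backtracking along matches): DE.

2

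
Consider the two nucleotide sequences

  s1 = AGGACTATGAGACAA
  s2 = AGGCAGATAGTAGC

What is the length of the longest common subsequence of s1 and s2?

10

Taking A at s1[1]=s2[1] → G at s1[2]=s2[3] → G at s1[3]=s2[6] → A at s1[4]=s2[7] → T at s1[6]=s2[8] → A at s1[7]=s2[9] → T at s1[8]=s2[11] → A at s1[10]=s2[12] → G at s1[11]=s2[13] → C at s1[13]=s2[14] gives a common subsequence of length 10. Since dp[15][14] = 10, nothing longer is possible.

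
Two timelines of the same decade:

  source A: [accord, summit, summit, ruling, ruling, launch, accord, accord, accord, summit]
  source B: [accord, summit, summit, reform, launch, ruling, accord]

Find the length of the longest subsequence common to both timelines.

5

Taking accord [1,1]; then summit [2,2]; then summit [3,3]; then ruling [5,6]; then accord [9,7] gives a common subsequence of length 5. dp[10][7] = 5 confirms this is the maximum.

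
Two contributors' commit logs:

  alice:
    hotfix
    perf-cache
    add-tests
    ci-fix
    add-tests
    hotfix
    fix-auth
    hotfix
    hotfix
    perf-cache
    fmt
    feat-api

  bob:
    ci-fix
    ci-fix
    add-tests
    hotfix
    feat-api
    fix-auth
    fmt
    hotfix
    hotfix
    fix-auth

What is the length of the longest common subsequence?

Match ci-fix (alice #4, bob #2), add-tests (alice #5, bob #3), hotfix (alice #6, bob #4), fix-auth (alice #7, bob #6), hotfix (alice #8, bob #8), hotfix (alice #9, bob #9) — 6 commits in the same relative order in both. dp[12][10] = 6 confirms this is the maximum.

6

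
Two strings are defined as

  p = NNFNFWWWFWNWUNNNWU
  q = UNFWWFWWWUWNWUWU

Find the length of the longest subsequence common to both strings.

Pick N (p #2, q #2) → F (p #3, q #3) → F (p #5, q #6) → W (p #6, q #7) → W (p #7, q #8) → W (p #8, q #9) → W (p #10, q #11) → N (p #11, q #12) → W (p #12, q #13) → U (p #13, q #14) → W (p #17, q #15) → U (p #18, q #16); all 12 characters appear in both, in order. Since dp[18][16] = 12, nothing longer is possible.

12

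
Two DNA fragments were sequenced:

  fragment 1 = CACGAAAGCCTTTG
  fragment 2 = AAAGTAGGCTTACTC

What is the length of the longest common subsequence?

9

One common subsequence of length 9: A [2,1], A [5,2], A [6,3], A [7,6], G [8,8], C [10,9], T [11,10], T [12,11], T [13,14]. dp[14][15] = 9 confirms this is the maximum.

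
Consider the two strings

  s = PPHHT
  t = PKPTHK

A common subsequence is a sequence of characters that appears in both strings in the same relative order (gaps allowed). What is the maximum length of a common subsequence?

Let dp[i][j] be the LCS length of the first i characters of s and the first j characters of t. dp[i][j] = dp[i-1][j-1]+1 when the i-th and j-th characters match, else max(dp[i-1][j], dp[i][j-1]).
    ·  P  K  P  T  H  K
 ·  0  0  0  0  0  0  0
 P  0  1  1  1  1  1  1
 P  0  1  1  2  2  2  2
 H  0  1  1  2  2  3  3
 H  0  1  1  2  2  3  3
 T  0  1  1  2  3  3  3
dp[5][6] = 3. One LCS (by backtracking along matches): PPH.

3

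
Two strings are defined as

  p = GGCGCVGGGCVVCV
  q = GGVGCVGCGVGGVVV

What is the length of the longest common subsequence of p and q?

11

One common subsequence of length 11: G [1,2]; then G [2,4]; then C [3,5]; then G [4,7]; then C [5,8]; then V [6,10]; then G [8,11]; then G [9,12]; then V [11,13]; then V [12,14]; then V [14,15]. dp[14][15] = 11 confirms this is the maximum.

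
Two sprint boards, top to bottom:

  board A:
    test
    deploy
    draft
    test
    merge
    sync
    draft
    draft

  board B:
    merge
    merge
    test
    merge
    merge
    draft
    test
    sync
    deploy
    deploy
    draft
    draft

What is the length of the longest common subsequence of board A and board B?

6

Taking test [1,3]; then draft [3,6]; then test [4,7]; then sync [6,8]; then draft [7,11]; then draft [8,12] gives a common subsequence of length 6. The LCS DP gives dp[8][12] = 6, so this is optimal.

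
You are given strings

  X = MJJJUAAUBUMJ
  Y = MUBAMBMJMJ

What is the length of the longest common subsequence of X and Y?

6

Let dp[i][j] be the LCS length of the first i characters of X and the first j characters of Y. dp[i][j] = dp[i-1][j-1]+1 when the i-th and j-th characters match, else max(dp[i-1][j], dp[i][j-1]).
    ·  M  U  B  A  M  B  M  J  M  J
 ·  0  0  0  0  0  0  0  0  0  0  0
 M  0  1  1  1  1  1  1  1  1  1  1
 J  0  1  1  1  1  1  1  1  2  2  2
 J  0  1  1  1  1  1  1  1  2  2  3
 J  0  1  1  1  1  1  1  1  2  2  3
 U  0  1  2  2  2  2  2  2  2  2  3
 A  0  1  2  2  3  3  3  3  3  3  3
 A  0  1  2  2  3  3  3  3  3  3  3
 U  0  1  2  2  3  3  3  3  3  3  3
 B  0  1  2  3  3  3  4  4  4  4  4
 U  0  1  2  3  3  3  4  4  4  4  4
 M  0  1  2  3  3  4  4  5  5  5  5
 J  0  1  2  3  3  4  4  5  6  6  6
dp[12][10] = 6. One LCS (by backtracking along matches): MUABMJ.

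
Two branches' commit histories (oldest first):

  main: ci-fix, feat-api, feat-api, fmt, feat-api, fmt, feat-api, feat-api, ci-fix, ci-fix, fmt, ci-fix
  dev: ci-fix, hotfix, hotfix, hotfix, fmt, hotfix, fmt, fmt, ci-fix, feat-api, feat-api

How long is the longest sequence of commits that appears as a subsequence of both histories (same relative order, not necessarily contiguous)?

5

Pick ci-fix (main #1, dev #1), then fmt (main #4, dev #7), then fmt (main #6, dev #8), then feat-api (main #7, dev #10), then feat-api (main #8, dev #11); all 5 commits appear in both, in order. Since dp[12][11] = 5, nothing longer is possible.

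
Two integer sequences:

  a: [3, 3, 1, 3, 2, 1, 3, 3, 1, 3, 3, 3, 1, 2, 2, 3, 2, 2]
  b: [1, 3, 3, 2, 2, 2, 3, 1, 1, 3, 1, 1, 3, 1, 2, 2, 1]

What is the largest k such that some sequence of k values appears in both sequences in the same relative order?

Match 3 at a[1]=b[3], 3 at a[2]=b[7], 1 at a[3]=b[9], 3 at a[4]=b[10], 1 at a[6]=b[11], 1 at a[9]=b[12], 3 at a[12]=b[13], 1 at a[13]=b[14], 2 at a[14]=b[15], 2 at a[15]=b[16] — 10 values in the same relative order in both. The LCS DP gives dp[18][17] = 10, so this is optimal.

10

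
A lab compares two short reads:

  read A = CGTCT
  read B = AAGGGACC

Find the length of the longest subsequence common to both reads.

2

Match C (read A #1, read B #7), C (read A #4, read B #8) — 2 bases in the same relative order in both, and the DP table's final entry dp[5][8] is also 2, so no common subsequence is longer.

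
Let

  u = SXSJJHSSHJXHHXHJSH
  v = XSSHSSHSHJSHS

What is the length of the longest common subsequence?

10

One common subsequence of length 10: S [1,2], then S [3,3], then H [6,4], then S [7,5], then S [8,6], then H [9,7], then H [15,9], then J [16,10], then S [17,11], then H [18,12]. The LCS DP gives dp[18][13] = 10, so this is optimal.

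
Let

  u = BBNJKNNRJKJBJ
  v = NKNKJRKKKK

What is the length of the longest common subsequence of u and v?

Let dp[i][j] be the LCS length of the first i characters of u and the first j characters of v. dp[i][j] = dp[i-1][j-1]+1 when the i-th and j-th characters match, else max(dp[i-1][j], dp[i][j-1]).
    ·  N  K  N  K  J  R  K  K  K  K
 ·  0  0  0  0  0  0  0  0  0  0  0
 B  0  0  0  0  0  0  0  0  0  0  0
 B  0  0  0  0  0  0  0  0  0  0  0
 N  0  1  1  1  1  1  1  1  1  1  1
 J  0  1  1  1  1  2  2  2  2  2  2
 K  0  1  2  2  2  2  2  3  3  3  3
 N  0  1  2  3  3  3  3  3  3  3  3
 N  0  1  2  3  3  3  3  3  3  3  3
 R  0  1  2  3  3  3  4  4  4  4  4
 J  0  1  2  3  3  4  4  4  4  4  4
 K  0  1  2  3  4  4  4  5  5  5  5
 J  0  1  2  3  4  5  5  5  5  5  5
 B  0  1  2  3  4  5  5  5  5  5  5
 J  0  1  2  3  4  5  5  5  5  5  5
dp[13][10] = 5. One LCS (by backtracking along matches): NKNRK.

5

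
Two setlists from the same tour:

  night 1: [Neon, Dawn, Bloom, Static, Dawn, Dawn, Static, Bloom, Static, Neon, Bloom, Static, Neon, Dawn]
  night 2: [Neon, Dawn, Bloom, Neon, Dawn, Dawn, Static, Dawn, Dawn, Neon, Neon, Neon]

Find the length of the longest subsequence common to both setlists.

8

One common subsequence of length 8: Neon (night 1 #1, night 2 #1), then Dawn (night 1 #2, night 2 #2), then Bloom (night 1 #3, night 2 #3), then Static (night 1 #4, night 2 #7), then Dawn (night 1 #5, night 2 #8), then Dawn (night 1 #6, night 2 #9), then Neon (night 1 #10, night 2 #11), then Neon (night 1 #13, night 2 #12), and the DP table's final entry dp[14][12] is also 8, so no common subsequence is longer.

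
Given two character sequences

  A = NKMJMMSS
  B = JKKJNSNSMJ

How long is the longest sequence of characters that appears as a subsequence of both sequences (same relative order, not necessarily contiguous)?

4

Pick K at A[2]=B[3]; then J at A[4]=B[4]; then S at A[7]=B[6]; then S at A[8]=B[8]; all 4 characters appear in both, in order. Since dp[8][10] = 4, nothing longer is possible.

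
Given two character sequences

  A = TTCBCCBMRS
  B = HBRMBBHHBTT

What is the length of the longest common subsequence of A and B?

2

Match T at A[1]=B[10] → T at A[2]=B[11] — 2 characters in the same relative order in both. dp[10][11] = 2 confirms this is the maximum.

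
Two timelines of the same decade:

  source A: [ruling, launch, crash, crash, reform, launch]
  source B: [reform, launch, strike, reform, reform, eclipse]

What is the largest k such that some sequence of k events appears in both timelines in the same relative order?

2

Taking launch at source A[2]=source B[2], then reform at source A[5]=source B[5] gives a common subsequence of length 2. Since dp[6][6] = 2, nothing longer is possible.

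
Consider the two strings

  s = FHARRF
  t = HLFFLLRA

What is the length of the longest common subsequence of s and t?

2

Let dp[i][j] be the LCS length of the first i characters of s and the first j characters of t. dp[i][j] = dp[i-1][j-1]+1 when the i-th and j-th characters match, else max(dp[i-1][j], dp[i][j-1]).
    ·  H  L  F  F  L  L  R  A
 ·  0  0  0  0  0  0  0  0  0
 F  0  0  0  1  1  1  1  1  1
 H  0  1  1  1  1  1  1  1  1
 A  0  1  1  1  1  1  1  1  2
 R  0  1  1  1  1  1  1  2  2
 R  0  1  1  1  1  1  1  2  2
 F  0  1  1  2  2  2  2  2  2
dp[6][8] = 2. One LCS (by backtracking along matches): FA.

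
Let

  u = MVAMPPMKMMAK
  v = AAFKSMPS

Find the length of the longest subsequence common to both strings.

3

Taking A (u #3, v #2) → M (u #4, v #6) → P (u #5, v #7) gives a common subsequence of length 3. Since dp[12][8] = 3, nothing longer is possible.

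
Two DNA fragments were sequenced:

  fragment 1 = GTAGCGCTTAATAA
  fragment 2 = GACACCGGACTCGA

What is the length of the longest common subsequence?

7

Pick G at fragment 1[1]=fragment 2[1], A at fragment 1[3]=fragment 2[4], G at fragment 1[4]=fragment 2[7], G at fragment 1[6]=fragment 2[8], C at fragment 1[7]=fragment 2[10], T at fragment 1[8]=fragment 2[11], A at fragment 1[14]=fragment 2[14]; all 7 bases appear in both, in order, and the DP table's final entry dp[14][14] is also 7, so no common subsequence is longer.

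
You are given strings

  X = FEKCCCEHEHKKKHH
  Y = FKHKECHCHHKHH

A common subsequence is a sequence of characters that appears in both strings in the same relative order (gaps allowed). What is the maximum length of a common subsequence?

Pick F at X[1]=Y[1]; then E at X[2]=Y[5]; then C at X[4]=Y[6]; then C at X[6]=Y[8]; then H at X[8]=Y[9]; then H at X[10]=Y[10]; then K at X[13]=Y[11]; then H at X[14]=Y[12]; then H at X[15]=Y[13]; all 9 characters appear in both, in order. dp[15][13] = 9 confirms this is the maximum.

9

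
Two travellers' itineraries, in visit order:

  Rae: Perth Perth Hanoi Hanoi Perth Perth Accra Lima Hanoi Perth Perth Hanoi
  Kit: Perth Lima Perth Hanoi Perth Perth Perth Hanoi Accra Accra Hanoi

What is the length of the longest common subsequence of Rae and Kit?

Pick Perth at Rae[1]=Kit[1], Perth at Rae[2]=Kit[3], Hanoi at Rae[3]=Kit[4], Perth at Rae[5]=Kit[6], Perth at Rae[6]=Kit[7], Accra at Rae[7]=Kit[10], Hanoi at Rae[12]=Kit[11]; all 7 stops appear in both, in order. The LCS DP gives dp[12][11] = 7, so this is optimal.

7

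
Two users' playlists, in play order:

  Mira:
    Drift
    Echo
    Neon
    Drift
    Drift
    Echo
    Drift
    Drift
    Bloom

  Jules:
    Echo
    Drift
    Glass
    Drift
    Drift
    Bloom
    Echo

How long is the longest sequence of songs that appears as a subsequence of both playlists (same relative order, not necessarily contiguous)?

One common subsequence of length 5: Echo (Mira #2, Jules #1); then Drift (Mira #4, Jules #2); then Drift (Mira #7, Jules #4); then Drift (Mira #8, Jules #5); then Bloom (Mira #9, Jules #6). dp[9][7] = 5 confirms this is the maximum.

5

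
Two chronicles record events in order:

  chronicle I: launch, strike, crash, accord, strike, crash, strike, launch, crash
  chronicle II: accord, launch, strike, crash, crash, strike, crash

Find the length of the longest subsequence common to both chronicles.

Taking launch [1,2] → strike [2,3] → crash [3,4] → crash [6,5] → strike [7,6] → crash [9,7] gives a common subsequence of length 6. The LCS DP gives dp[9][7] = 6, so this is optimal.

6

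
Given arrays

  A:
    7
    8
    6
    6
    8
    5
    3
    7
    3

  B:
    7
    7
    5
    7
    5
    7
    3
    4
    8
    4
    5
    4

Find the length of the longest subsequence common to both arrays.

4

Pick 7 at A[1]=B[4], 5 at A[6]=B[5], 7 at A[8]=B[6], 3 at A[9]=B[7]; all 4 values appear in both, in order. The LCS DP gives dp[9][12] = 4, so this is optimal.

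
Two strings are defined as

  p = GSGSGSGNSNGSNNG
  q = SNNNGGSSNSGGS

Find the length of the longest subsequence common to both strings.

Taking G at p[1]=q[5], then G at p[3]=q[6], then S at p[4]=q[7], then S at p[6]=q[8], then N at p[8]=q[9], then S at p[9]=q[10], then G at p[11]=q[12], then S at p[12]=q[13] gives a common subsequence of length 8, and the DP table's final entry dp[15][13] is also 8, so no common subsequence is longer.

8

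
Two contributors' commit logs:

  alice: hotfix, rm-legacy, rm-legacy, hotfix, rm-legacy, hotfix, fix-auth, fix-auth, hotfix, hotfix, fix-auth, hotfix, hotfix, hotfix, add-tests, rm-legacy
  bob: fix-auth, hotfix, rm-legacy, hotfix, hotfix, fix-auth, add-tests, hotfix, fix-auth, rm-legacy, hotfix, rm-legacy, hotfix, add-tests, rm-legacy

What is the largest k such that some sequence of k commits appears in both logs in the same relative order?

11

Match hotfix [1,2] → rm-legacy [3,3] → hotfix [4,4] → hotfix [6,5] → fix-auth [7,6] → hotfix [10,8] → fix-auth [11,9] → hotfix [12,11] → hotfix [14,13] → add-tests [15,14] → rm-legacy [16,15] — 11 commits in the same relative order in both. dp[16][15] = 11 confirms this is the maximum.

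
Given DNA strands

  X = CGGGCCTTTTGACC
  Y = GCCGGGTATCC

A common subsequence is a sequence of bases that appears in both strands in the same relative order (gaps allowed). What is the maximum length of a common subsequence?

Match C [1,3], then G [2,4], then G [3,5], then G [4,6], then T [7,7], then T [10,9], then C [13,10], then C [14,11] — 8 bases in the same relative order in both, and the DP table's final entry dp[14][11] is also 8, so no common subsequence is longer.

8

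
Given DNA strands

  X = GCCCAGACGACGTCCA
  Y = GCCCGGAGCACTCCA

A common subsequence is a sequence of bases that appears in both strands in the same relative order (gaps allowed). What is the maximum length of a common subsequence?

Pick G (X #1, Y #1); then C (X #2, Y #2); then C (X #3, Y #3); then C (X #4, Y #4); then A (X #5, Y #7); then G (X #6, Y #8); then C (X #8, Y #9); then A (X #10, Y #10); then C (X #11, Y #11); then T (X #13, Y #12); then C (X #14, Y #13); then C (X #15, Y #14); then A (X #16, Y #15); all 13 bases appear in both, in order, and the DP table's final entry dp[16][15] is also 13, so no common subsequence is longer.

13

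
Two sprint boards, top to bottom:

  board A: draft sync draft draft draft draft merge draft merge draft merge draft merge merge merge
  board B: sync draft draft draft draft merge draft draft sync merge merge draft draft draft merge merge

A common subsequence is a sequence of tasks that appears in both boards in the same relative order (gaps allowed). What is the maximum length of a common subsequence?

12

Taking sync [2,1] → draft [3,2] → draft [4,3] → draft [5,4] → draft [6,5] → merge [7,6] → draft [8,8] → merge [9,11] → draft [10,13] → draft [12,14] → merge [14,15] → merge [15,16] gives a common subsequence of length 12. The LCS DP gives dp[15][16] = 12, so this is optimal.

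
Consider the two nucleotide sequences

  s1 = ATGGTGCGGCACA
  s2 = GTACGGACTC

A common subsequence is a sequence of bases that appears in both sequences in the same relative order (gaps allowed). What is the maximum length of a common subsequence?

Let dp[i][j] be the LCS length of the first i bases of s1 and the first j bases of s2. dp[i][j] = dp[i-1][j-1]+1 when the i-th and j-th bases match, else max(dp[i-1][j], dp[i][j-1]).
    ·  G  T  A  C  G  G  A  C  T  C
 ·  0  0  0  0  0  0  0  0  0  0  0
 A  0  0  0  1  1  1  1  1  1  1  1
 T  0  0  1  1  1  1  1  1  1  2  2
 G  0  1  1  1  1  2  2  2  2  2  2
 G  0  1  1  1  1  2  3  3  3  3  3
 T  0  1  2  2  2  2  3  3  3  4  4
 G  0  1  2  2  2  3  3  3  3  4  4
 C  0  1  2  2  3  3  3  3  4  4  5
 G  0  1  2  2  3  4  4  4  4  4  5
 G  0  1  2  2  3  4  5  5  5  5  5
 C  0  1  2  2  3  4  5  5  6  6  6
 A  0  1  2  3  3  4  5  6  6  6  6
 C  0  1  2  3  4  4  5  6  7  7  7
 A  0  1  2  3  4  4  5  6  7  7  7
dp[13][10] = 7. One LCS (by backtracking along matches): GTCGGCC.

7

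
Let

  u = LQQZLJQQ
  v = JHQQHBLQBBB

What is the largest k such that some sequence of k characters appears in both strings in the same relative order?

Taking Q (u #2, v #3), then Q (u #3, v #4), then L (u #5, v #7), then Q (u #7, v #8) gives a common subsequence of length 4. dp[8][11] = 4 confirms this is the maximum.

4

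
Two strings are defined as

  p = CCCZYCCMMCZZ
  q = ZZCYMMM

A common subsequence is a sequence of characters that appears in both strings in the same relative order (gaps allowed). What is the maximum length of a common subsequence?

4

Let dp[i][j] be the LCS length of the first i characters of p and the first j characters of q. dp[i][j] = dp[i-1][j-1]+1 when the i-th and j-th characters match, else max(dp[i-1][j], dp[i][j-1]).
    ·  Z  Z  C  Y  M  M  M
 ·  0  0  0  0  0  0  0  0
 C  0  0  0  1  1  1  1  1
 C  0  0  0  1  1  1  1  1
 C  0  0  0  1  1  1  1  1
 Z  0  1  1  1  1  1  1  1
 Y  0  1  1  1  2  2  2  2
 C  0  1  1  2  2  2  2  2
 C  0  1  1  2  2  2  2  2
 M  0  1  1  2  2  3  3  3
 M  0  1  1  2  2  3  4  4
 C  0  1  1  2  2  3  4  4
 Z  0  1  2  2  2  3  4  4
 Z  0  1  2  2  2  3  4  4
dp[12][7] = 4. One LCS (by backtracking along matches): CYMM.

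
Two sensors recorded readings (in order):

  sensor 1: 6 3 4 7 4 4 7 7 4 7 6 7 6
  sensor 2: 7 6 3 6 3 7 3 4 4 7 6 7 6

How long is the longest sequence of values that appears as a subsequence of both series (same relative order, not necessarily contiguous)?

Match 6 at sensor 1[1]=sensor 2[4], then 3 at sensor 1[2]=sensor 2[5], then 7 at sensor 1[4]=sensor 2[6], then 4 at sensor 1[6]=sensor 2[8], then 4 at sensor 1[9]=sensor 2[9], then 7 at sensor 1[10]=sensor 2[10], then 6 at sensor 1[11]=sensor 2[11], then 7 at sensor 1[12]=sensor 2[12], then 6 at sensor 1[13]=sensor 2[13] — 9 values in the same relative order in both. The LCS DP gives dp[13][13] = 9, so this is optimal.

9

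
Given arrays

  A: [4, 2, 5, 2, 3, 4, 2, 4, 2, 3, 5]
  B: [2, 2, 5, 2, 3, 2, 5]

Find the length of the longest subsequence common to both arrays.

One common subsequence of length 6: 2 (A #2, B #2), then 5 (A #3, B #3), then 2 (A #4, B #4), then 3 (A #5, B #5), then 2 (A #9, B #6), then 5 (A #11, B #7), and the DP table's final entry dp[11][7] is also 6, so no common subsequence is longer.

6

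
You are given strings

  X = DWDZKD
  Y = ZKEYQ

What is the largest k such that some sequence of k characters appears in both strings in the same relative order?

2

Taking Z [4,1], K [5,2] gives a common subsequence of length 2. dp[6][5] = 2 confirms this is the maximum.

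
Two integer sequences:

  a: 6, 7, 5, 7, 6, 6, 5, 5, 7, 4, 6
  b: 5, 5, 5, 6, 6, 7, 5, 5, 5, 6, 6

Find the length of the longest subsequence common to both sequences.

6

Pick 6 at a[1]=b[5] → 7 at a[2]=b[6] → 5 at a[3]=b[7] → 5 at a[7]=b[8] → 5 at a[8]=b[9] → 6 at a[11]=b[11]; all 6 values appear in both, in order. The LCS DP gives dp[11][11] = 6, so this is optimal.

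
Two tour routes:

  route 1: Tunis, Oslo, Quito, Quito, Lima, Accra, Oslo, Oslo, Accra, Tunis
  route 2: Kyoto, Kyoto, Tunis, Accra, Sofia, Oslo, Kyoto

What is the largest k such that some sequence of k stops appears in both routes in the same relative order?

3

Pick Tunis (route 1 #1, route 2 #3), Accra (route 1 #6, route 2 #4), Oslo (route 1 #7, route 2 #6); all 3 stops appear in both, in order, and the DP table's final entry dp[10][7] is also 3, so no common subsequence is longer.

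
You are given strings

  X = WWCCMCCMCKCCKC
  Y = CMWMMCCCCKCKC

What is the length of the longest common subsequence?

9

Match W [1,3], then C [4,6], then C [6,7], then C [7,8], then C [9,9], then K [10,10], then C [12,11], then K [13,12], then C [14,13] — 9 characters in the same relative order in both, and the DP table's final entry dp[14][13] is also 9, so no common subsequence is longer.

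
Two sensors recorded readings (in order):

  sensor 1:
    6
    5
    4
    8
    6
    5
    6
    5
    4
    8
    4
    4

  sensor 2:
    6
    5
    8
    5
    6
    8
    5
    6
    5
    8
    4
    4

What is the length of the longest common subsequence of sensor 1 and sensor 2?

10

Taking 6 at sensor 1[1]=sensor 2[1], then 5 at sensor 1[2]=sensor 2[2], then 8 at sensor 1[4]=sensor 2[3], then 6 at sensor 1[5]=sensor 2[5], then 5 at sensor 1[6]=sensor 2[7], then 6 at sensor 1[7]=sensor 2[8], then 5 at sensor 1[8]=sensor 2[9], then 8 at sensor 1[10]=sensor 2[10], then 4 at sensor 1[11]=sensor 2[11], then 4 at sensor 1[12]=sensor 2[12] gives a common subsequence of length 10. The LCS DP gives dp[12][12] = 10, so this is optimal.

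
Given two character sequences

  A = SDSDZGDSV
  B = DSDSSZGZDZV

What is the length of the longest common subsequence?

One common subsequence of length 7: S (A #1, B #2), D (A #2, B #3), S (A #3, B #5), Z (A #5, B #6), G (A #6, B #7), D (A #7, B #9), V (A #9, B #11). dp[9][11] = 7 confirms this is the maximum.

7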